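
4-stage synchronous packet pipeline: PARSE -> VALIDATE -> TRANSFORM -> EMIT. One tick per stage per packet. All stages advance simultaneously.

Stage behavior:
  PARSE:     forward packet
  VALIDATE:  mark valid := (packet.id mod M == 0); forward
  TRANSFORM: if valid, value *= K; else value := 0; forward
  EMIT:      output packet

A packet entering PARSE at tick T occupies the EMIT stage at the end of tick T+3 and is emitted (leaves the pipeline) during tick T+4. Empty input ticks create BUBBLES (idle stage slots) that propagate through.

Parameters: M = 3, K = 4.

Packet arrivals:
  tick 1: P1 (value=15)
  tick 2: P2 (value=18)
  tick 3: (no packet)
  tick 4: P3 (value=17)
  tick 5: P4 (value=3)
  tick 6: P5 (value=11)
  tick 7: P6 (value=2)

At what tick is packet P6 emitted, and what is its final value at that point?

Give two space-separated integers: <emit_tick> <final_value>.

Answer: 11 8

Derivation:
Tick 1: [PARSE:P1(v=15,ok=F), VALIDATE:-, TRANSFORM:-, EMIT:-] out:-; in:P1
Tick 2: [PARSE:P2(v=18,ok=F), VALIDATE:P1(v=15,ok=F), TRANSFORM:-, EMIT:-] out:-; in:P2
Tick 3: [PARSE:-, VALIDATE:P2(v=18,ok=F), TRANSFORM:P1(v=0,ok=F), EMIT:-] out:-; in:-
Tick 4: [PARSE:P3(v=17,ok=F), VALIDATE:-, TRANSFORM:P2(v=0,ok=F), EMIT:P1(v=0,ok=F)] out:-; in:P3
Tick 5: [PARSE:P4(v=3,ok=F), VALIDATE:P3(v=17,ok=T), TRANSFORM:-, EMIT:P2(v=0,ok=F)] out:P1(v=0); in:P4
Tick 6: [PARSE:P5(v=11,ok=F), VALIDATE:P4(v=3,ok=F), TRANSFORM:P3(v=68,ok=T), EMIT:-] out:P2(v=0); in:P5
Tick 7: [PARSE:P6(v=2,ok=F), VALIDATE:P5(v=11,ok=F), TRANSFORM:P4(v=0,ok=F), EMIT:P3(v=68,ok=T)] out:-; in:P6
Tick 8: [PARSE:-, VALIDATE:P6(v=2,ok=T), TRANSFORM:P5(v=0,ok=F), EMIT:P4(v=0,ok=F)] out:P3(v=68); in:-
Tick 9: [PARSE:-, VALIDATE:-, TRANSFORM:P6(v=8,ok=T), EMIT:P5(v=0,ok=F)] out:P4(v=0); in:-
Tick 10: [PARSE:-, VALIDATE:-, TRANSFORM:-, EMIT:P6(v=8,ok=T)] out:P5(v=0); in:-
Tick 11: [PARSE:-, VALIDATE:-, TRANSFORM:-, EMIT:-] out:P6(v=8); in:-
P6: arrives tick 7, valid=True (id=6, id%3=0), emit tick 11, final value 8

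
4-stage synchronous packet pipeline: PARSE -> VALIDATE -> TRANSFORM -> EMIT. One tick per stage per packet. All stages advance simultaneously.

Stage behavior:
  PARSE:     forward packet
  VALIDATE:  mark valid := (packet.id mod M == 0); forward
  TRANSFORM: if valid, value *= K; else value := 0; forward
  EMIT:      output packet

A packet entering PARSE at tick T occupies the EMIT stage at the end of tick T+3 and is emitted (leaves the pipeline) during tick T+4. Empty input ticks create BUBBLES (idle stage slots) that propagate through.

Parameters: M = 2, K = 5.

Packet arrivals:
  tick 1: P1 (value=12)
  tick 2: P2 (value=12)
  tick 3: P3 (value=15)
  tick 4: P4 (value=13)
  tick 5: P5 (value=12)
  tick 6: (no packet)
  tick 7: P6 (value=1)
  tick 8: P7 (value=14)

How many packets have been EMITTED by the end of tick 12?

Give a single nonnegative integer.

Answer: 7

Derivation:
Tick 1: [PARSE:P1(v=12,ok=F), VALIDATE:-, TRANSFORM:-, EMIT:-] out:-; in:P1
Tick 2: [PARSE:P2(v=12,ok=F), VALIDATE:P1(v=12,ok=F), TRANSFORM:-, EMIT:-] out:-; in:P2
Tick 3: [PARSE:P3(v=15,ok=F), VALIDATE:P2(v=12,ok=T), TRANSFORM:P1(v=0,ok=F), EMIT:-] out:-; in:P3
Tick 4: [PARSE:P4(v=13,ok=F), VALIDATE:P3(v=15,ok=F), TRANSFORM:P2(v=60,ok=T), EMIT:P1(v=0,ok=F)] out:-; in:P4
Tick 5: [PARSE:P5(v=12,ok=F), VALIDATE:P4(v=13,ok=T), TRANSFORM:P3(v=0,ok=F), EMIT:P2(v=60,ok=T)] out:P1(v=0); in:P5
Tick 6: [PARSE:-, VALIDATE:P5(v=12,ok=F), TRANSFORM:P4(v=65,ok=T), EMIT:P3(v=0,ok=F)] out:P2(v=60); in:-
Tick 7: [PARSE:P6(v=1,ok=F), VALIDATE:-, TRANSFORM:P5(v=0,ok=F), EMIT:P4(v=65,ok=T)] out:P3(v=0); in:P6
Tick 8: [PARSE:P7(v=14,ok=F), VALIDATE:P6(v=1,ok=T), TRANSFORM:-, EMIT:P5(v=0,ok=F)] out:P4(v=65); in:P7
Tick 9: [PARSE:-, VALIDATE:P7(v=14,ok=F), TRANSFORM:P6(v=5,ok=T), EMIT:-] out:P5(v=0); in:-
Tick 10: [PARSE:-, VALIDATE:-, TRANSFORM:P7(v=0,ok=F), EMIT:P6(v=5,ok=T)] out:-; in:-
Tick 11: [PARSE:-, VALIDATE:-, TRANSFORM:-, EMIT:P7(v=0,ok=F)] out:P6(v=5); in:-
Tick 12: [PARSE:-, VALIDATE:-, TRANSFORM:-, EMIT:-] out:P7(v=0); in:-
Emitted by tick 12: ['P1', 'P2', 'P3', 'P4', 'P5', 'P6', 'P7']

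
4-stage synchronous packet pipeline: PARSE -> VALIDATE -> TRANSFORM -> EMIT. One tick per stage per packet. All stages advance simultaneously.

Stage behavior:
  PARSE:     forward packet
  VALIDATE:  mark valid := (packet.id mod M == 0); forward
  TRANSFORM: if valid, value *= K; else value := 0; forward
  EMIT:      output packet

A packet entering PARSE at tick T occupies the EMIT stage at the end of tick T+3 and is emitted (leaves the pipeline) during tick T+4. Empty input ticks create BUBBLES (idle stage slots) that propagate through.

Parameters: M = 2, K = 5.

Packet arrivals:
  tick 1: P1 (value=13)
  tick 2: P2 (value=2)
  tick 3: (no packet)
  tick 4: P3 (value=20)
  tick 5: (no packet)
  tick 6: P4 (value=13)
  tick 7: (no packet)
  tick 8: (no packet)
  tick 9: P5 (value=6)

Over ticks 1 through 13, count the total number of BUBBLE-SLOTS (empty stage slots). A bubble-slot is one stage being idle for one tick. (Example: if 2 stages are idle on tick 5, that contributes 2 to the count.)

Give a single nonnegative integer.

Tick 1: [PARSE:P1(v=13,ok=F), VALIDATE:-, TRANSFORM:-, EMIT:-] out:-; bubbles=3
Tick 2: [PARSE:P2(v=2,ok=F), VALIDATE:P1(v=13,ok=F), TRANSFORM:-, EMIT:-] out:-; bubbles=2
Tick 3: [PARSE:-, VALIDATE:P2(v=2,ok=T), TRANSFORM:P1(v=0,ok=F), EMIT:-] out:-; bubbles=2
Tick 4: [PARSE:P3(v=20,ok=F), VALIDATE:-, TRANSFORM:P2(v=10,ok=T), EMIT:P1(v=0,ok=F)] out:-; bubbles=1
Tick 5: [PARSE:-, VALIDATE:P3(v=20,ok=F), TRANSFORM:-, EMIT:P2(v=10,ok=T)] out:P1(v=0); bubbles=2
Tick 6: [PARSE:P4(v=13,ok=F), VALIDATE:-, TRANSFORM:P3(v=0,ok=F), EMIT:-] out:P2(v=10); bubbles=2
Tick 7: [PARSE:-, VALIDATE:P4(v=13,ok=T), TRANSFORM:-, EMIT:P3(v=0,ok=F)] out:-; bubbles=2
Tick 8: [PARSE:-, VALIDATE:-, TRANSFORM:P4(v=65,ok=T), EMIT:-] out:P3(v=0); bubbles=3
Tick 9: [PARSE:P5(v=6,ok=F), VALIDATE:-, TRANSFORM:-, EMIT:P4(v=65,ok=T)] out:-; bubbles=2
Tick 10: [PARSE:-, VALIDATE:P5(v=6,ok=F), TRANSFORM:-, EMIT:-] out:P4(v=65); bubbles=3
Tick 11: [PARSE:-, VALIDATE:-, TRANSFORM:P5(v=0,ok=F), EMIT:-] out:-; bubbles=3
Tick 12: [PARSE:-, VALIDATE:-, TRANSFORM:-, EMIT:P5(v=0,ok=F)] out:-; bubbles=3
Tick 13: [PARSE:-, VALIDATE:-, TRANSFORM:-, EMIT:-] out:P5(v=0); bubbles=4
Total bubble-slots: 32

Answer: 32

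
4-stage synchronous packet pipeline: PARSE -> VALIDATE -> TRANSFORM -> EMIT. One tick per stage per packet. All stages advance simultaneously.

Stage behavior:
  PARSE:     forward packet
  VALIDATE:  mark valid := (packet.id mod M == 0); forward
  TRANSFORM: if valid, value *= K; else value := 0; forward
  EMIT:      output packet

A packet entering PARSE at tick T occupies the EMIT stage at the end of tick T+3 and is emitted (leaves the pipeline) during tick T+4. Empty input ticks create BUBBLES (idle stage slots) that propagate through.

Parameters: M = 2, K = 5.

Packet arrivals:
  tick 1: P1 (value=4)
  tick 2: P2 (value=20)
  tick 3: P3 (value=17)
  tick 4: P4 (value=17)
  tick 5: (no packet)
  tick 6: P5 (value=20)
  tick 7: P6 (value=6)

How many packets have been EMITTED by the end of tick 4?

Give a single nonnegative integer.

Tick 1: [PARSE:P1(v=4,ok=F), VALIDATE:-, TRANSFORM:-, EMIT:-] out:-; in:P1
Tick 2: [PARSE:P2(v=20,ok=F), VALIDATE:P1(v=4,ok=F), TRANSFORM:-, EMIT:-] out:-; in:P2
Tick 3: [PARSE:P3(v=17,ok=F), VALIDATE:P2(v=20,ok=T), TRANSFORM:P1(v=0,ok=F), EMIT:-] out:-; in:P3
Tick 4: [PARSE:P4(v=17,ok=F), VALIDATE:P3(v=17,ok=F), TRANSFORM:P2(v=100,ok=T), EMIT:P1(v=0,ok=F)] out:-; in:P4
Emitted by tick 4: []

Answer: 0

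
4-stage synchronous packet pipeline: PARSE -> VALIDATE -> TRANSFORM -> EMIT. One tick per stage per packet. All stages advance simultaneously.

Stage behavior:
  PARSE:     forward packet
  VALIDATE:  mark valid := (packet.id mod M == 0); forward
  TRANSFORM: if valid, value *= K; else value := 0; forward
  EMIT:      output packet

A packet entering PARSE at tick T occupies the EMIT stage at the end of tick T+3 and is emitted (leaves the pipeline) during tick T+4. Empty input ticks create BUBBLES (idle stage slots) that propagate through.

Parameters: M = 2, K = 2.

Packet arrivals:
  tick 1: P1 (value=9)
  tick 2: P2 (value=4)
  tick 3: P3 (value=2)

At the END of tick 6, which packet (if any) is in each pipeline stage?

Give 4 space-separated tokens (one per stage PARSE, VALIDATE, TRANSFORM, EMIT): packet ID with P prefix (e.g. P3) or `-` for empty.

Answer: - - - P3

Derivation:
Tick 1: [PARSE:P1(v=9,ok=F), VALIDATE:-, TRANSFORM:-, EMIT:-] out:-; in:P1
Tick 2: [PARSE:P2(v=4,ok=F), VALIDATE:P1(v=9,ok=F), TRANSFORM:-, EMIT:-] out:-; in:P2
Tick 3: [PARSE:P3(v=2,ok=F), VALIDATE:P2(v=4,ok=T), TRANSFORM:P1(v=0,ok=F), EMIT:-] out:-; in:P3
Tick 4: [PARSE:-, VALIDATE:P3(v=2,ok=F), TRANSFORM:P2(v=8,ok=T), EMIT:P1(v=0,ok=F)] out:-; in:-
Tick 5: [PARSE:-, VALIDATE:-, TRANSFORM:P3(v=0,ok=F), EMIT:P2(v=8,ok=T)] out:P1(v=0); in:-
Tick 6: [PARSE:-, VALIDATE:-, TRANSFORM:-, EMIT:P3(v=0,ok=F)] out:P2(v=8); in:-
At end of tick 6: ['-', '-', '-', 'P3']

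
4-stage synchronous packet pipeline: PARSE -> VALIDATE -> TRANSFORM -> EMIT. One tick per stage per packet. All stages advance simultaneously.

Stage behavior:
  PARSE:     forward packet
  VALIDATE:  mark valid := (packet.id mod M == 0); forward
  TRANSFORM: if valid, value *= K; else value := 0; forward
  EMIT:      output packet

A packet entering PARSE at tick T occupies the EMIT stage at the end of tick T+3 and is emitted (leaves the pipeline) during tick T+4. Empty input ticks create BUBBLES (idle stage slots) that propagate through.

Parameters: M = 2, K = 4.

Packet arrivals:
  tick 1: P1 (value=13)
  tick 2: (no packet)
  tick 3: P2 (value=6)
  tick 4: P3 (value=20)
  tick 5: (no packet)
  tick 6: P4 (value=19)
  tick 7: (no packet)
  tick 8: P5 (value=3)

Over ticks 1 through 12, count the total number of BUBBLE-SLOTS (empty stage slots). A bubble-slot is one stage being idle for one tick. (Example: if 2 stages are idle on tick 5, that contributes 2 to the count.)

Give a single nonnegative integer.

Answer: 28

Derivation:
Tick 1: [PARSE:P1(v=13,ok=F), VALIDATE:-, TRANSFORM:-, EMIT:-] out:-; bubbles=3
Tick 2: [PARSE:-, VALIDATE:P1(v=13,ok=F), TRANSFORM:-, EMIT:-] out:-; bubbles=3
Tick 3: [PARSE:P2(v=6,ok=F), VALIDATE:-, TRANSFORM:P1(v=0,ok=F), EMIT:-] out:-; bubbles=2
Tick 4: [PARSE:P3(v=20,ok=F), VALIDATE:P2(v=6,ok=T), TRANSFORM:-, EMIT:P1(v=0,ok=F)] out:-; bubbles=1
Tick 5: [PARSE:-, VALIDATE:P3(v=20,ok=F), TRANSFORM:P2(v=24,ok=T), EMIT:-] out:P1(v=0); bubbles=2
Tick 6: [PARSE:P4(v=19,ok=F), VALIDATE:-, TRANSFORM:P3(v=0,ok=F), EMIT:P2(v=24,ok=T)] out:-; bubbles=1
Tick 7: [PARSE:-, VALIDATE:P4(v=19,ok=T), TRANSFORM:-, EMIT:P3(v=0,ok=F)] out:P2(v=24); bubbles=2
Tick 8: [PARSE:P5(v=3,ok=F), VALIDATE:-, TRANSFORM:P4(v=76,ok=T), EMIT:-] out:P3(v=0); bubbles=2
Tick 9: [PARSE:-, VALIDATE:P5(v=3,ok=F), TRANSFORM:-, EMIT:P4(v=76,ok=T)] out:-; bubbles=2
Tick 10: [PARSE:-, VALIDATE:-, TRANSFORM:P5(v=0,ok=F), EMIT:-] out:P4(v=76); bubbles=3
Tick 11: [PARSE:-, VALIDATE:-, TRANSFORM:-, EMIT:P5(v=0,ok=F)] out:-; bubbles=3
Tick 12: [PARSE:-, VALIDATE:-, TRANSFORM:-, EMIT:-] out:P5(v=0); bubbles=4
Total bubble-slots: 28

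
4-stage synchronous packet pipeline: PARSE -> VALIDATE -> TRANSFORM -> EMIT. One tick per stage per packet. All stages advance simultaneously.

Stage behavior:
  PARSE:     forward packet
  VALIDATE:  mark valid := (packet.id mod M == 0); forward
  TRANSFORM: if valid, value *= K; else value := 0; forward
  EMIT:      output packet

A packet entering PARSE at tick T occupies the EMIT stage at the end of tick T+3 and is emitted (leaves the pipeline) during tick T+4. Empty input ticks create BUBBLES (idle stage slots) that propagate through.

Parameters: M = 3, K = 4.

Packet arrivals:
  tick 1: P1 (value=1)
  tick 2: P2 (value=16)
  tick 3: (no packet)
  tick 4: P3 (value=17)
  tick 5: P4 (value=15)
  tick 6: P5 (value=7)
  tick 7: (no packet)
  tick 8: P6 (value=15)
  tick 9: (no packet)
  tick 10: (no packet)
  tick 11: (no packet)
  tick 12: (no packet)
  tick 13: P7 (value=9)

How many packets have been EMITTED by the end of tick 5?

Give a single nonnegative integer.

Answer: 1

Derivation:
Tick 1: [PARSE:P1(v=1,ok=F), VALIDATE:-, TRANSFORM:-, EMIT:-] out:-; in:P1
Tick 2: [PARSE:P2(v=16,ok=F), VALIDATE:P1(v=1,ok=F), TRANSFORM:-, EMIT:-] out:-; in:P2
Tick 3: [PARSE:-, VALIDATE:P2(v=16,ok=F), TRANSFORM:P1(v=0,ok=F), EMIT:-] out:-; in:-
Tick 4: [PARSE:P3(v=17,ok=F), VALIDATE:-, TRANSFORM:P2(v=0,ok=F), EMIT:P1(v=0,ok=F)] out:-; in:P3
Tick 5: [PARSE:P4(v=15,ok=F), VALIDATE:P3(v=17,ok=T), TRANSFORM:-, EMIT:P2(v=0,ok=F)] out:P1(v=0); in:P4
Emitted by tick 5: ['P1']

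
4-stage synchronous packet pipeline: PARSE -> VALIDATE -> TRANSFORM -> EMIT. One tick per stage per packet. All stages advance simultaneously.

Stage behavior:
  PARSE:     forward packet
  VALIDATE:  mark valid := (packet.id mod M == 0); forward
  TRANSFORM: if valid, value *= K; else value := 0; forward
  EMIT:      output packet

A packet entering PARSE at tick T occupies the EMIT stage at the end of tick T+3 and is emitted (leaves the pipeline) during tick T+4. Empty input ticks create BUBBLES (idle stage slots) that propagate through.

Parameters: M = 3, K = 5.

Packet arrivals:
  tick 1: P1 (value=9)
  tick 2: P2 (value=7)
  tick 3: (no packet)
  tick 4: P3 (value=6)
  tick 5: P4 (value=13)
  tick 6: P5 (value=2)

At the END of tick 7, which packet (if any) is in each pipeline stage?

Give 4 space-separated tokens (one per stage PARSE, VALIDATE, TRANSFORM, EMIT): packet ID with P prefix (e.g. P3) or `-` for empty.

Tick 1: [PARSE:P1(v=9,ok=F), VALIDATE:-, TRANSFORM:-, EMIT:-] out:-; in:P1
Tick 2: [PARSE:P2(v=7,ok=F), VALIDATE:P1(v=9,ok=F), TRANSFORM:-, EMIT:-] out:-; in:P2
Tick 3: [PARSE:-, VALIDATE:P2(v=7,ok=F), TRANSFORM:P1(v=0,ok=F), EMIT:-] out:-; in:-
Tick 4: [PARSE:P3(v=6,ok=F), VALIDATE:-, TRANSFORM:P2(v=0,ok=F), EMIT:P1(v=0,ok=F)] out:-; in:P3
Tick 5: [PARSE:P4(v=13,ok=F), VALIDATE:P3(v=6,ok=T), TRANSFORM:-, EMIT:P2(v=0,ok=F)] out:P1(v=0); in:P4
Tick 6: [PARSE:P5(v=2,ok=F), VALIDATE:P4(v=13,ok=F), TRANSFORM:P3(v=30,ok=T), EMIT:-] out:P2(v=0); in:P5
Tick 7: [PARSE:-, VALIDATE:P5(v=2,ok=F), TRANSFORM:P4(v=0,ok=F), EMIT:P3(v=30,ok=T)] out:-; in:-
At end of tick 7: ['-', 'P5', 'P4', 'P3']

Answer: - P5 P4 P3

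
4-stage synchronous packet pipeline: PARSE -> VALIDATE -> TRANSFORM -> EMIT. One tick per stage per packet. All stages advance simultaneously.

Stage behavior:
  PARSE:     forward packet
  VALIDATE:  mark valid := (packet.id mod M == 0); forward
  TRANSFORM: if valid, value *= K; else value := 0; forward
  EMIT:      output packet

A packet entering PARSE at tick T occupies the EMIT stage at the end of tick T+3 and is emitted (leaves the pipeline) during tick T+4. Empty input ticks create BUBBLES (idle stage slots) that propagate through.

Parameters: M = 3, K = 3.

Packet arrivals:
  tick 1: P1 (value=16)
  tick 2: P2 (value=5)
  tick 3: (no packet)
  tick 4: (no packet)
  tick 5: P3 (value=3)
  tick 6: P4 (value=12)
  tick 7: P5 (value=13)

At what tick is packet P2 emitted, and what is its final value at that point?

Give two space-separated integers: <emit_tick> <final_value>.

Answer: 6 0

Derivation:
Tick 1: [PARSE:P1(v=16,ok=F), VALIDATE:-, TRANSFORM:-, EMIT:-] out:-; in:P1
Tick 2: [PARSE:P2(v=5,ok=F), VALIDATE:P1(v=16,ok=F), TRANSFORM:-, EMIT:-] out:-; in:P2
Tick 3: [PARSE:-, VALIDATE:P2(v=5,ok=F), TRANSFORM:P1(v=0,ok=F), EMIT:-] out:-; in:-
Tick 4: [PARSE:-, VALIDATE:-, TRANSFORM:P2(v=0,ok=F), EMIT:P1(v=0,ok=F)] out:-; in:-
Tick 5: [PARSE:P3(v=3,ok=F), VALIDATE:-, TRANSFORM:-, EMIT:P2(v=0,ok=F)] out:P1(v=0); in:P3
Tick 6: [PARSE:P4(v=12,ok=F), VALIDATE:P3(v=3,ok=T), TRANSFORM:-, EMIT:-] out:P2(v=0); in:P4
Tick 7: [PARSE:P5(v=13,ok=F), VALIDATE:P4(v=12,ok=F), TRANSFORM:P3(v=9,ok=T), EMIT:-] out:-; in:P5
Tick 8: [PARSE:-, VALIDATE:P5(v=13,ok=F), TRANSFORM:P4(v=0,ok=F), EMIT:P3(v=9,ok=T)] out:-; in:-
Tick 9: [PARSE:-, VALIDATE:-, TRANSFORM:P5(v=0,ok=F), EMIT:P4(v=0,ok=F)] out:P3(v=9); in:-
Tick 10: [PARSE:-, VALIDATE:-, TRANSFORM:-, EMIT:P5(v=0,ok=F)] out:P4(v=0); in:-
Tick 11: [PARSE:-, VALIDATE:-, TRANSFORM:-, EMIT:-] out:P5(v=0); in:-
P2: arrives tick 2, valid=False (id=2, id%3=2), emit tick 6, final value 0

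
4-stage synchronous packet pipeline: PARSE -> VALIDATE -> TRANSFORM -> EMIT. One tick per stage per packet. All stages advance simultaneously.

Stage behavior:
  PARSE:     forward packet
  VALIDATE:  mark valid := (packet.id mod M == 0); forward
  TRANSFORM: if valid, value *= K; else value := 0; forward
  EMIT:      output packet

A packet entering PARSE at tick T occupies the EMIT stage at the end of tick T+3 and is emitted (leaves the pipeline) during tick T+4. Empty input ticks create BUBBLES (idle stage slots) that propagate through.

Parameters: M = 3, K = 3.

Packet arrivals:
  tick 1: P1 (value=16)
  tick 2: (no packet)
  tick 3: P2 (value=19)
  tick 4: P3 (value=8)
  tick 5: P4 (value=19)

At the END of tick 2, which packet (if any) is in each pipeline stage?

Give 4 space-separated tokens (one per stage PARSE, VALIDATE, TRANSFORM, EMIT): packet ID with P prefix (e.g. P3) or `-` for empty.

Answer: - P1 - -

Derivation:
Tick 1: [PARSE:P1(v=16,ok=F), VALIDATE:-, TRANSFORM:-, EMIT:-] out:-; in:P1
Tick 2: [PARSE:-, VALIDATE:P1(v=16,ok=F), TRANSFORM:-, EMIT:-] out:-; in:-
At end of tick 2: ['-', 'P1', '-', '-']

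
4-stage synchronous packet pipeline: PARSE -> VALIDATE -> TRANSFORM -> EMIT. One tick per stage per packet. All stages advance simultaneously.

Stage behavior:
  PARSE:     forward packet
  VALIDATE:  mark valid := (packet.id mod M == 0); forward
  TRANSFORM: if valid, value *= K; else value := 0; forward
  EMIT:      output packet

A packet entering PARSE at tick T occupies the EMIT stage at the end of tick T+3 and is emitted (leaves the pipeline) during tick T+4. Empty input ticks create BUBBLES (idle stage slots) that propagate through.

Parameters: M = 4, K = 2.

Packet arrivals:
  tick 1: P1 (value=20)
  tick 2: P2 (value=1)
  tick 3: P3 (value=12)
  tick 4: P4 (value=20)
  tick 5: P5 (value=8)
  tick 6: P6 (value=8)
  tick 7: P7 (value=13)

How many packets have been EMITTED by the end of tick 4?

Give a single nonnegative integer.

Tick 1: [PARSE:P1(v=20,ok=F), VALIDATE:-, TRANSFORM:-, EMIT:-] out:-; in:P1
Tick 2: [PARSE:P2(v=1,ok=F), VALIDATE:P1(v=20,ok=F), TRANSFORM:-, EMIT:-] out:-; in:P2
Tick 3: [PARSE:P3(v=12,ok=F), VALIDATE:P2(v=1,ok=F), TRANSFORM:P1(v=0,ok=F), EMIT:-] out:-; in:P3
Tick 4: [PARSE:P4(v=20,ok=F), VALIDATE:P3(v=12,ok=F), TRANSFORM:P2(v=0,ok=F), EMIT:P1(v=0,ok=F)] out:-; in:P4
Emitted by tick 4: []

Answer: 0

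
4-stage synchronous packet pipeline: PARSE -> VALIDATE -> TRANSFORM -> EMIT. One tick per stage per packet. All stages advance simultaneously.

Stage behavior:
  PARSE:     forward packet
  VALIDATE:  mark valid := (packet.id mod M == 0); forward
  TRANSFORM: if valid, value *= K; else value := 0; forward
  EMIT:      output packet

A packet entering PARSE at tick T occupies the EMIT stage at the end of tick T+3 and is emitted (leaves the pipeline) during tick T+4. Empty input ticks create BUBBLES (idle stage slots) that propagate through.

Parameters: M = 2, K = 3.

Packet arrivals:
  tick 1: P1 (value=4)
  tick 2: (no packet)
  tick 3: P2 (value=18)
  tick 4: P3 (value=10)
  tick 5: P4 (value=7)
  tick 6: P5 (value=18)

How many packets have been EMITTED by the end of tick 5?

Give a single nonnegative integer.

Tick 1: [PARSE:P1(v=4,ok=F), VALIDATE:-, TRANSFORM:-, EMIT:-] out:-; in:P1
Tick 2: [PARSE:-, VALIDATE:P1(v=4,ok=F), TRANSFORM:-, EMIT:-] out:-; in:-
Tick 3: [PARSE:P2(v=18,ok=F), VALIDATE:-, TRANSFORM:P1(v=0,ok=F), EMIT:-] out:-; in:P2
Tick 4: [PARSE:P3(v=10,ok=F), VALIDATE:P2(v=18,ok=T), TRANSFORM:-, EMIT:P1(v=0,ok=F)] out:-; in:P3
Tick 5: [PARSE:P4(v=7,ok=F), VALIDATE:P3(v=10,ok=F), TRANSFORM:P2(v=54,ok=T), EMIT:-] out:P1(v=0); in:P4
Emitted by tick 5: ['P1']

Answer: 1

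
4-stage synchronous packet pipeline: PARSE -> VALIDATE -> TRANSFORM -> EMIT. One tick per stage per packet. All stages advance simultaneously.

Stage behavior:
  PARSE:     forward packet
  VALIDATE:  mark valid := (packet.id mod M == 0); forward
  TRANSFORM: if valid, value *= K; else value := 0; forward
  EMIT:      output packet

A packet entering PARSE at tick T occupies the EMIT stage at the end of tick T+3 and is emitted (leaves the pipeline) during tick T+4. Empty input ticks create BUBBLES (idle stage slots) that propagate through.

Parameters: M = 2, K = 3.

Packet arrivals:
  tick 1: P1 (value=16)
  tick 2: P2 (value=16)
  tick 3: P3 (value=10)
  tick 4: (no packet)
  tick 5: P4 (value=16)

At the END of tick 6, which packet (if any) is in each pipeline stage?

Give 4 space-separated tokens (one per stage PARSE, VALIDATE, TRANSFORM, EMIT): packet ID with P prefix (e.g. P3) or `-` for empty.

Answer: - P4 - P3

Derivation:
Tick 1: [PARSE:P1(v=16,ok=F), VALIDATE:-, TRANSFORM:-, EMIT:-] out:-; in:P1
Tick 2: [PARSE:P2(v=16,ok=F), VALIDATE:P1(v=16,ok=F), TRANSFORM:-, EMIT:-] out:-; in:P2
Tick 3: [PARSE:P3(v=10,ok=F), VALIDATE:P2(v=16,ok=T), TRANSFORM:P1(v=0,ok=F), EMIT:-] out:-; in:P3
Tick 4: [PARSE:-, VALIDATE:P3(v=10,ok=F), TRANSFORM:P2(v=48,ok=T), EMIT:P1(v=0,ok=F)] out:-; in:-
Tick 5: [PARSE:P4(v=16,ok=F), VALIDATE:-, TRANSFORM:P3(v=0,ok=F), EMIT:P2(v=48,ok=T)] out:P1(v=0); in:P4
Tick 6: [PARSE:-, VALIDATE:P4(v=16,ok=T), TRANSFORM:-, EMIT:P3(v=0,ok=F)] out:P2(v=48); in:-
At end of tick 6: ['-', 'P4', '-', 'P3']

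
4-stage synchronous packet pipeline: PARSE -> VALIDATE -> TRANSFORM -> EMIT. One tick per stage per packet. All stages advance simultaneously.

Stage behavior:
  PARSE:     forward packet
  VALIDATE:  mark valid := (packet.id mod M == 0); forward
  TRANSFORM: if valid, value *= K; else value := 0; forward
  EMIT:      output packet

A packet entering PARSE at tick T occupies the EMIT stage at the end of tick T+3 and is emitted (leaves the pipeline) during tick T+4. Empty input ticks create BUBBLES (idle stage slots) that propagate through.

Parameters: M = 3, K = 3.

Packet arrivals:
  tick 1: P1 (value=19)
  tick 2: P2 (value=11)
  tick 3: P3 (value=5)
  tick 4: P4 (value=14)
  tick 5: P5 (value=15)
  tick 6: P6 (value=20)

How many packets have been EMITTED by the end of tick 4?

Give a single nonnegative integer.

Answer: 0

Derivation:
Tick 1: [PARSE:P1(v=19,ok=F), VALIDATE:-, TRANSFORM:-, EMIT:-] out:-; in:P1
Tick 2: [PARSE:P2(v=11,ok=F), VALIDATE:P1(v=19,ok=F), TRANSFORM:-, EMIT:-] out:-; in:P2
Tick 3: [PARSE:P3(v=5,ok=F), VALIDATE:P2(v=11,ok=F), TRANSFORM:P1(v=0,ok=F), EMIT:-] out:-; in:P3
Tick 4: [PARSE:P4(v=14,ok=F), VALIDATE:P3(v=5,ok=T), TRANSFORM:P2(v=0,ok=F), EMIT:P1(v=0,ok=F)] out:-; in:P4
Emitted by tick 4: []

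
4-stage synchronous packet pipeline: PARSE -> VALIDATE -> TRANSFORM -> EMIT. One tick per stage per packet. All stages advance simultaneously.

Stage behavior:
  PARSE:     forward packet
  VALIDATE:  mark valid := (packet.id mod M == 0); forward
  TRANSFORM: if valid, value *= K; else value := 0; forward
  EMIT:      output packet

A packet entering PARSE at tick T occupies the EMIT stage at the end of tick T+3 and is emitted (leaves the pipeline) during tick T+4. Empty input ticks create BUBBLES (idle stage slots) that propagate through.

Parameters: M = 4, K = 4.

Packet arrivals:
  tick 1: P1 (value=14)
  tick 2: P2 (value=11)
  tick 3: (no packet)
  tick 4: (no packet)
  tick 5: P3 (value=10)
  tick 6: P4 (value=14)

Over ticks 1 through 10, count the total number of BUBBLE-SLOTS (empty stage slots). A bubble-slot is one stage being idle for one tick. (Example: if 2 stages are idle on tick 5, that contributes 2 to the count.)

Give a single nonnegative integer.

Answer: 24

Derivation:
Tick 1: [PARSE:P1(v=14,ok=F), VALIDATE:-, TRANSFORM:-, EMIT:-] out:-; bubbles=3
Tick 2: [PARSE:P2(v=11,ok=F), VALIDATE:P1(v=14,ok=F), TRANSFORM:-, EMIT:-] out:-; bubbles=2
Tick 3: [PARSE:-, VALIDATE:P2(v=11,ok=F), TRANSFORM:P1(v=0,ok=F), EMIT:-] out:-; bubbles=2
Tick 4: [PARSE:-, VALIDATE:-, TRANSFORM:P2(v=0,ok=F), EMIT:P1(v=0,ok=F)] out:-; bubbles=2
Tick 5: [PARSE:P3(v=10,ok=F), VALIDATE:-, TRANSFORM:-, EMIT:P2(v=0,ok=F)] out:P1(v=0); bubbles=2
Tick 6: [PARSE:P4(v=14,ok=F), VALIDATE:P3(v=10,ok=F), TRANSFORM:-, EMIT:-] out:P2(v=0); bubbles=2
Tick 7: [PARSE:-, VALIDATE:P4(v=14,ok=T), TRANSFORM:P3(v=0,ok=F), EMIT:-] out:-; bubbles=2
Tick 8: [PARSE:-, VALIDATE:-, TRANSFORM:P4(v=56,ok=T), EMIT:P3(v=0,ok=F)] out:-; bubbles=2
Tick 9: [PARSE:-, VALIDATE:-, TRANSFORM:-, EMIT:P4(v=56,ok=T)] out:P3(v=0); bubbles=3
Tick 10: [PARSE:-, VALIDATE:-, TRANSFORM:-, EMIT:-] out:P4(v=56); bubbles=4
Total bubble-slots: 24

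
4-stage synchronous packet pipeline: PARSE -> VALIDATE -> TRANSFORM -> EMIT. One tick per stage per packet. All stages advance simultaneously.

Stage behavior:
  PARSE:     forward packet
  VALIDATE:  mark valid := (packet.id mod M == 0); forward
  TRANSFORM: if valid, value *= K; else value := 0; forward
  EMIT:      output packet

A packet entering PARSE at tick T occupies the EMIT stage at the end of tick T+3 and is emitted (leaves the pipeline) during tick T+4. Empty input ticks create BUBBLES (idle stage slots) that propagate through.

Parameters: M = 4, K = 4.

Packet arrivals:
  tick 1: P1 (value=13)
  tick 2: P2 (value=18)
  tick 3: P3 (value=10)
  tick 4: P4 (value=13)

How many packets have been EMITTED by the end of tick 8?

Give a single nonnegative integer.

Answer: 4

Derivation:
Tick 1: [PARSE:P1(v=13,ok=F), VALIDATE:-, TRANSFORM:-, EMIT:-] out:-; in:P1
Tick 2: [PARSE:P2(v=18,ok=F), VALIDATE:P1(v=13,ok=F), TRANSFORM:-, EMIT:-] out:-; in:P2
Tick 3: [PARSE:P3(v=10,ok=F), VALIDATE:P2(v=18,ok=F), TRANSFORM:P1(v=0,ok=F), EMIT:-] out:-; in:P3
Tick 4: [PARSE:P4(v=13,ok=F), VALIDATE:P3(v=10,ok=F), TRANSFORM:P2(v=0,ok=F), EMIT:P1(v=0,ok=F)] out:-; in:P4
Tick 5: [PARSE:-, VALIDATE:P4(v=13,ok=T), TRANSFORM:P3(v=0,ok=F), EMIT:P2(v=0,ok=F)] out:P1(v=0); in:-
Tick 6: [PARSE:-, VALIDATE:-, TRANSFORM:P4(v=52,ok=T), EMIT:P3(v=0,ok=F)] out:P2(v=0); in:-
Tick 7: [PARSE:-, VALIDATE:-, TRANSFORM:-, EMIT:P4(v=52,ok=T)] out:P3(v=0); in:-
Tick 8: [PARSE:-, VALIDATE:-, TRANSFORM:-, EMIT:-] out:P4(v=52); in:-
Emitted by tick 8: ['P1', 'P2', 'P3', 'P4']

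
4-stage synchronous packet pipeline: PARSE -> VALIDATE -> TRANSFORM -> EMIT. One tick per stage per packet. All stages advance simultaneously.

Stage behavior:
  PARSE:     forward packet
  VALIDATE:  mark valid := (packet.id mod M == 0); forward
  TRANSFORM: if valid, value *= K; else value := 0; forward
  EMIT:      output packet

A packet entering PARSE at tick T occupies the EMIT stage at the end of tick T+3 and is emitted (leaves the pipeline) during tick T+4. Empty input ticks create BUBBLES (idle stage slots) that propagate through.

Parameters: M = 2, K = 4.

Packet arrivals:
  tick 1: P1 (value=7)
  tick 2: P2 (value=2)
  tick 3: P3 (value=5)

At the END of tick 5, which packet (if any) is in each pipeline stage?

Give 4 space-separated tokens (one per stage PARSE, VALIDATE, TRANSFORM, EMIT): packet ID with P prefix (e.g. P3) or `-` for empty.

Answer: - - P3 P2

Derivation:
Tick 1: [PARSE:P1(v=7,ok=F), VALIDATE:-, TRANSFORM:-, EMIT:-] out:-; in:P1
Tick 2: [PARSE:P2(v=2,ok=F), VALIDATE:P1(v=7,ok=F), TRANSFORM:-, EMIT:-] out:-; in:P2
Tick 3: [PARSE:P3(v=5,ok=F), VALIDATE:P2(v=2,ok=T), TRANSFORM:P1(v=0,ok=F), EMIT:-] out:-; in:P3
Tick 4: [PARSE:-, VALIDATE:P3(v=5,ok=F), TRANSFORM:P2(v=8,ok=T), EMIT:P1(v=0,ok=F)] out:-; in:-
Tick 5: [PARSE:-, VALIDATE:-, TRANSFORM:P3(v=0,ok=F), EMIT:P2(v=8,ok=T)] out:P1(v=0); in:-
At end of tick 5: ['-', '-', 'P3', 'P2']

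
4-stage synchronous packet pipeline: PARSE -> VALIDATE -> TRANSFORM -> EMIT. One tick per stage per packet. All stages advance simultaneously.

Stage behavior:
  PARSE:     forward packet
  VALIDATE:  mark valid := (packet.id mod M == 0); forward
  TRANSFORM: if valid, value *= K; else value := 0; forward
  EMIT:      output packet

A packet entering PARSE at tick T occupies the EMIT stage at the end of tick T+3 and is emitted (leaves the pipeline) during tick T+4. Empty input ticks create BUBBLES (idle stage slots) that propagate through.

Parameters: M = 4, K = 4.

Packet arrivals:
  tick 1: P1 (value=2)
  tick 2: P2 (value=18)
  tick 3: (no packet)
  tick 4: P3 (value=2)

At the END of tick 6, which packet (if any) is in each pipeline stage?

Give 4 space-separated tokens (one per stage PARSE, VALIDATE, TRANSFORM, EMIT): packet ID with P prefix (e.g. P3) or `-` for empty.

Answer: - - P3 -

Derivation:
Tick 1: [PARSE:P1(v=2,ok=F), VALIDATE:-, TRANSFORM:-, EMIT:-] out:-; in:P1
Tick 2: [PARSE:P2(v=18,ok=F), VALIDATE:P1(v=2,ok=F), TRANSFORM:-, EMIT:-] out:-; in:P2
Tick 3: [PARSE:-, VALIDATE:P2(v=18,ok=F), TRANSFORM:P1(v=0,ok=F), EMIT:-] out:-; in:-
Tick 4: [PARSE:P3(v=2,ok=F), VALIDATE:-, TRANSFORM:P2(v=0,ok=F), EMIT:P1(v=0,ok=F)] out:-; in:P3
Tick 5: [PARSE:-, VALIDATE:P3(v=2,ok=F), TRANSFORM:-, EMIT:P2(v=0,ok=F)] out:P1(v=0); in:-
Tick 6: [PARSE:-, VALIDATE:-, TRANSFORM:P3(v=0,ok=F), EMIT:-] out:P2(v=0); in:-
At end of tick 6: ['-', '-', 'P3', '-']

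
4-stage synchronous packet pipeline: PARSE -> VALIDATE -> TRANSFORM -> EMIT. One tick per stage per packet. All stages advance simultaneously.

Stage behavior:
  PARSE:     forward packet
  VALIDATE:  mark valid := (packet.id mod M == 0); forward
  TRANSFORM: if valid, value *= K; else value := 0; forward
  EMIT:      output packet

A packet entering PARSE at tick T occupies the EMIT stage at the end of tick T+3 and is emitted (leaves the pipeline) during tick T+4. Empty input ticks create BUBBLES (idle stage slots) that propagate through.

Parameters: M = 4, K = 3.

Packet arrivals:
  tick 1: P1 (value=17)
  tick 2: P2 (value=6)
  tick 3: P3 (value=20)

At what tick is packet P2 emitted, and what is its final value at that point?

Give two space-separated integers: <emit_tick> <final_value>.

Answer: 6 0

Derivation:
Tick 1: [PARSE:P1(v=17,ok=F), VALIDATE:-, TRANSFORM:-, EMIT:-] out:-; in:P1
Tick 2: [PARSE:P2(v=6,ok=F), VALIDATE:P1(v=17,ok=F), TRANSFORM:-, EMIT:-] out:-; in:P2
Tick 3: [PARSE:P3(v=20,ok=F), VALIDATE:P2(v=6,ok=F), TRANSFORM:P1(v=0,ok=F), EMIT:-] out:-; in:P3
Tick 4: [PARSE:-, VALIDATE:P3(v=20,ok=F), TRANSFORM:P2(v=0,ok=F), EMIT:P1(v=0,ok=F)] out:-; in:-
Tick 5: [PARSE:-, VALIDATE:-, TRANSFORM:P3(v=0,ok=F), EMIT:P2(v=0,ok=F)] out:P1(v=0); in:-
Tick 6: [PARSE:-, VALIDATE:-, TRANSFORM:-, EMIT:P3(v=0,ok=F)] out:P2(v=0); in:-
Tick 7: [PARSE:-, VALIDATE:-, TRANSFORM:-, EMIT:-] out:P3(v=0); in:-
P2: arrives tick 2, valid=False (id=2, id%4=2), emit tick 6, final value 0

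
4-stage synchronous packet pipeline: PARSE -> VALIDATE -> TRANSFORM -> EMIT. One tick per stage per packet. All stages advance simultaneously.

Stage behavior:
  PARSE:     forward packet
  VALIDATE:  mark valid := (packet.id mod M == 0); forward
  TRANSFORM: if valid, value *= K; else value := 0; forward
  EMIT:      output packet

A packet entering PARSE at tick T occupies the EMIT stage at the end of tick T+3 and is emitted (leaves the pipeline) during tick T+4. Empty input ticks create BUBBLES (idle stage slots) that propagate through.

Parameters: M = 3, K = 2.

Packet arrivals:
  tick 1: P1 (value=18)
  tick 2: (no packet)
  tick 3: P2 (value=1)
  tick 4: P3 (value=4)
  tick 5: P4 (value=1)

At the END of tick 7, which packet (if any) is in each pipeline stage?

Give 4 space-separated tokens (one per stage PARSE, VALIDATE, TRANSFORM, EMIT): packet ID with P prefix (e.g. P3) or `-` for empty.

Answer: - - P4 P3

Derivation:
Tick 1: [PARSE:P1(v=18,ok=F), VALIDATE:-, TRANSFORM:-, EMIT:-] out:-; in:P1
Tick 2: [PARSE:-, VALIDATE:P1(v=18,ok=F), TRANSFORM:-, EMIT:-] out:-; in:-
Tick 3: [PARSE:P2(v=1,ok=F), VALIDATE:-, TRANSFORM:P1(v=0,ok=F), EMIT:-] out:-; in:P2
Tick 4: [PARSE:P3(v=4,ok=F), VALIDATE:P2(v=1,ok=F), TRANSFORM:-, EMIT:P1(v=0,ok=F)] out:-; in:P3
Tick 5: [PARSE:P4(v=1,ok=F), VALIDATE:P3(v=4,ok=T), TRANSFORM:P2(v=0,ok=F), EMIT:-] out:P1(v=0); in:P4
Tick 6: [PARSE:-, VALIDATE:P4(v=1,ok=F), TRANSFORM:P3(v=8,ok=T), EMIT:P2(v=0,ok=F)] out:-; in:-
Tick 7: [PARSE:-, VALIDATE:-, TRANSFORM:P4(v=0,ok=F), EMIT:P3(v=8,ok=T)] out:P2(v=0); in:-
At end of tick 7: ['-', '-', 'P4', 'P3']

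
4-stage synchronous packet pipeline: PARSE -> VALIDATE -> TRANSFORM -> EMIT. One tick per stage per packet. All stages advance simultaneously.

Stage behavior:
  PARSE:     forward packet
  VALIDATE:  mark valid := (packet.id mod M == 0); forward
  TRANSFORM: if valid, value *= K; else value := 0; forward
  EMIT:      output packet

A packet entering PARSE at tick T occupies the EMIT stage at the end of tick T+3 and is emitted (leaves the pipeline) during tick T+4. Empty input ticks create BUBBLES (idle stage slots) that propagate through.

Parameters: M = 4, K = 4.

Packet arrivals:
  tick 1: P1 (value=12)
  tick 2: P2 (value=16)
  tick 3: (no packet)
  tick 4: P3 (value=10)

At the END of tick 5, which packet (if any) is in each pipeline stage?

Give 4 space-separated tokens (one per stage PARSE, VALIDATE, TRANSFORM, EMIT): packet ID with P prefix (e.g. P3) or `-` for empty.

Tick 1: [PARSE:P1(v=12,ok=F), VALIDATE:-, TRANSFORM:-, EMIT:-] out:-; in:P1
Tick 2: [PARSE:P2(v=16,ok=F), VALIDATE:P1(v=12,ok=F), TRANSFORM:-, EMIT:-] out:-; in:P2
Tick 3: [PARSE:-, VALIDATE:P2(v=16,ok=F), TRANSFORM:P1(v=0,ok=F), EMIT:-] out:-; in:-
Tick 4: [PARSE:P3(v=10,ok=F), VALIDATE:-, TRANSFORM:P2(v=0,ok=F), EMIT:P1(v=0,ok=F)] out:-; in:P3
Tick 5: [PARSE:-, VALIDATE:P3(v=10,ok=F), TRANSFORM:-, EMIT:P2(v=0,ok=F)] out:P1(v=0); in:-
At end of tick 5: ['-', 'P3', '-', 'P2']

Answer: - P3 - P2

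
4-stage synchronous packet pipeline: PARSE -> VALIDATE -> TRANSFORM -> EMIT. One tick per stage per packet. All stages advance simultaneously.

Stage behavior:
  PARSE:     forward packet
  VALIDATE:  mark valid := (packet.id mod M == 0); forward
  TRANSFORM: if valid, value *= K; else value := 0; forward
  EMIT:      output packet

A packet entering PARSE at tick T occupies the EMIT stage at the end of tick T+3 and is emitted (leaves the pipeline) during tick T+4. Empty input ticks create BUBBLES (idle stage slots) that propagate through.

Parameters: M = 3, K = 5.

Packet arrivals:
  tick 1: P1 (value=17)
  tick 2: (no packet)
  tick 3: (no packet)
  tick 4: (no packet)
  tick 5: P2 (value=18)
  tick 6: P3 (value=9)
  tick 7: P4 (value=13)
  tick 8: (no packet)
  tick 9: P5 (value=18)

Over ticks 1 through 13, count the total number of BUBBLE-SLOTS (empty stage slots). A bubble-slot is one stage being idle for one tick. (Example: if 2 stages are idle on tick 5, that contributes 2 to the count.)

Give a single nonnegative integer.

Answer: 32

Derivation:
Tick 1: [PARSE:P1(v=17,ok=F), VALIDATE:-, TRANSFORM:-, EMIT:-] out:-; bubbles=3
Tick 2: [PARSE:-, VALIDATE:P1(v=17,ok=F), TRANSFORM:-, EMIT:-] out:-; bubbles=3
Tick 3: [PARSE:-, VALIDATE:-, TRANSFORM:P1(v=0,ok=F), EMIT:-] out:-; bubbles=3
Tick 4: [PARSE:-, VALIDATE:-, TRANSFORM:-, EMIT:P1(v=0,ok=F)] out:-; bubbles=3
Tick 5: [PARSE:P2(v=18,ok=F), VALIDATE:-, TRANSFORM:-, EMIT:-] out:P1(v=0); bubbles=3
Tick 6: [PARSE:P3(v=9,ok=F), VALIDATE:P2(v=18,ok=F), TRANSFORM:-, EMIT:-] out:-; bubbles=2
Tick 7: [PARSE:P4(v=13,ok=F), VALIDATE:P3(v=9,ok=T), TRANSFORM:P2(v=0,ok=F), EMIT:-] out:-; bubbles=1
Tick 8: [PARSE:-, VALIDATE:P4(v=13,ok=F), TRANSFORM:P3(v=45,ok=T), EMIT:P2(v=0,ok=F)] out:-; bubbles=1
Tick 9: [PARSE:P5(v=18,ok=F), VALIDATE:-, TRANSFORM:P4(v=0,ok=F), EMIT:P3(v=45,ok=T)] out:P2(v=0); bubbles=1
Tick 10: [PARSE:-, VALIDATE:P5(v=18,ok=F), TRANSFORM:-, EMIT:P4(v=0,ok=F)] out:P3(v=45); bubbles=2
Tick 11: [PARSE:-, VALIDATE:-, TRANSFORM:P5(v=0,ok=F), EMIT:-] out:P4(v=0); bubbles=3
Tick 12: [PARSE:-, VALIDATE:-, TRANSFORM:-, EMIT:P5(v=0,ok=F)] out:-; bubbles=3
Tick 13: [PARSE:-, VALIDATE:-, TRANSFORM:-, EMIT:-] out:P5(v=0); bubbles=4
Total bubble-slots: 32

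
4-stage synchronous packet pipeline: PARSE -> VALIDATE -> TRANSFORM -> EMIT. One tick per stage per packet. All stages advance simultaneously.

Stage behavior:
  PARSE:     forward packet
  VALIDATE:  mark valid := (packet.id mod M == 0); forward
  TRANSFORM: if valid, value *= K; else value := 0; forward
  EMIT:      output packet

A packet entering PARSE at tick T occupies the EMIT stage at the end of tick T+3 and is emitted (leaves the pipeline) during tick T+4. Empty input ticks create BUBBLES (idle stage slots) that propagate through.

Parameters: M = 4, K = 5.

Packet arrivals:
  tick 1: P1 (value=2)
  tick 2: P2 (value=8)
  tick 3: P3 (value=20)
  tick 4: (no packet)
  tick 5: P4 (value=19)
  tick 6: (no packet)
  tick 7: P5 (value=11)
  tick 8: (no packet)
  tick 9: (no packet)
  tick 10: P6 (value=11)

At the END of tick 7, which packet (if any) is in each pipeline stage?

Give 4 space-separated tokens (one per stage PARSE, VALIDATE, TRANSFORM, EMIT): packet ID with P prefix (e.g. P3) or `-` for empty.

Answer: P5 - P4 -

Derivation:
Tick 1: [PARSE:P1(v=2,ok=F), VALIDATE:-, TRANSFORM:-, EMIT:-] out:-; in:P1
Tick 2: [PARSE:P2(v=8,ok=F), VALIDATE:P1(v=2,ok=F), TRANSFORM:-, EMIT:-] out:-; in:P2
Tick 3: [PARSE:P3(v=20,ok=F), VALIDATE:P2(v=8,ok=F), TRANSFORM:P1(v=0,ok=F), EMIT:-] out:-; in:P3
Tick 4: [PARSE:-, VALIDATE:P3(v=20,ok=F), TRANSFORM:P2(v=0,ok=F), EMIT:P1(v=0,ok=F)] out:-; in:-
Tick 5: [PARSE:P4(v=19,ok=F), VALIDATE:-, TRANSFORM:P3(v=0,ok=F), EMIT:P2(v=0,ok=F)] out:P1(v=0); in:P4
Tick 6: [PARSE:-, VALIDATE:P4(v=19,ok=T), TRANSFORM:-, EMIT:P3(v=0,ok=F)] out:P2(v=0); in:-
Tick 7: [PARSE:P5(v=11,ok=F), VALIDATE:-, TRANSFORM:P4(v=95,ok=T), EMIT:-] out:P3(v=0); in:P5
At end of tick 7: ['P5', '-', 'P4', '-']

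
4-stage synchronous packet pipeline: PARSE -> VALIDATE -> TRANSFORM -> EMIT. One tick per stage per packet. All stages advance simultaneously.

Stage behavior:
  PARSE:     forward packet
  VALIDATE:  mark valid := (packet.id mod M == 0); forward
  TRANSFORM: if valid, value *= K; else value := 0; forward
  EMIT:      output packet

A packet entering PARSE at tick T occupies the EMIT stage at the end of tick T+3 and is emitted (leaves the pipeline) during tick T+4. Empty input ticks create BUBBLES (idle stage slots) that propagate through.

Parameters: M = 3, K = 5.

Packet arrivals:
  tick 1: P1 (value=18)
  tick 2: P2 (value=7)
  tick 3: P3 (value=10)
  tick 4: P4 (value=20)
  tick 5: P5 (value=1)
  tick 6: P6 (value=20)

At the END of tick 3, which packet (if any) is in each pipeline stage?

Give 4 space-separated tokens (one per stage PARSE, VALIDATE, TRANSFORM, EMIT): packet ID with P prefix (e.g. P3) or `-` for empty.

Tick 1: [PARSE:P1(v=18,ok=F), VALIDATE:-, TRANSFORM:-, EMIT:-] out:-; in:P1
Tick 2: [PARSE:P2(v=7,ok=F), VALIDATE:P1(v=18,ok=F), TRANSFORM:-, EMIT:-] out:-; in:P2
Tick 3: [PARSE:P3(v=10,ok=F), VALIDATE:P2(v=7,ok=F), TRANSFORM:P1(v=0,ok=F), EMIT:-] out:-; in:P3
At end of tick 3: ['P3', 'P2', 'P1', '-']

Answer: P3 P2 P1 -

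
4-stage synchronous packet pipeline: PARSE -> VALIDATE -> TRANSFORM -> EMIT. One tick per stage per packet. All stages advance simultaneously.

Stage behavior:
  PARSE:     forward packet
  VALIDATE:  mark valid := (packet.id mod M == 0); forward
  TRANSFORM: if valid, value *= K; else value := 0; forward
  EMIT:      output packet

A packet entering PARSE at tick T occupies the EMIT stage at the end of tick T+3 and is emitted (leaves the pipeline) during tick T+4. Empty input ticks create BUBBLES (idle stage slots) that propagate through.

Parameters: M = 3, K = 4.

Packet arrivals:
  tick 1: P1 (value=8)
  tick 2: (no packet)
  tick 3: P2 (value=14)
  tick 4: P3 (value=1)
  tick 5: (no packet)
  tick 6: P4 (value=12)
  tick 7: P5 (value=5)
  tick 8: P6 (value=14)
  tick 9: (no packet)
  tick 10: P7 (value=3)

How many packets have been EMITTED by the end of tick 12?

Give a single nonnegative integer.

Answer: 6

Derivation:
Tick 1: [PARSE:P1(v=8,ok=F), VALIDATE:-, TRANSFORM:-, EMIT:-] out:-; in:P1
Tick 2: [PARSE:-, VALIDATE:P1(v=8,ok=F), TRANSFORM:-, EMIT:-] out:-; in:-
Tick 3: [PARSE:P2(v=14,ok=F), VALIDATE:-, TRANSFORM:P1(v=0,ok=F), EMIT:-] out:-; in:P2
Tick 4: [PARSE:P3(v=1,ok=F), VALIDATE:P2(v=14,ok=F), TRANSFORM:-, EMIT:P1(v=0,ok=F)] out:-; in:P3
Tick 5: [PARSE:-, VALIDATE:P3(v=1,ok=T), TRANSFORM:P2(v=0,ok=F), EMIT:-] out:P1(v=0); in:-
Tick 6: [PARSE:P4(v=12,ok=F), VALIDATE:-, TRANSFORM:P3(v=4,ok=T), EMIT:P2(v=0,ok=F)] out:-; in:P4
Tick 7: [PARSE:P5(v=5,ok=F), VALIDATE:P4(v=12,ok=F), TRANSFORM:-, EMIT:P3(v=4,ok=T)] out:P2(v=0); in:P5
Tick 8: [PARSE:P6(v=14,ok=F), VALIDATE:P5(v=5,ok=F), TRANSFORM:P4(v=0,ok=F), EMIT:-] out:P3(v=4); in:P6
Tick 9: [PARSE:-, VALIDATE:P6(v=14,ok=T), TRANSFORM:P5(v=0,ok=F), EMIT:P4(v=0,ok=F)] out:-; in:-
Tick 10: [PARSE:P7(v=3,ok=F), VALIDATE:-, TRANSFORM:P6(v=56,ok=T), EMIT:P5(v=0,ok=F)] out:P4(v=0); in:P7
Tick 11: [PARSE:-, VALIDATE:P7(v=3,ok=F), TRANSFORM:-, EMIT:P6(v=56,ok=T)] out:P5(v=0); in:-
Tick 12: [PARSE:-, VALIDATE:-, TRANSFORM:P7(v=0,ok=F), EMIT:-] out:P6(v=56); in:-
Emitted by tick 12: ['P1', 'P2', 'P3', 'P4', 'P5', 'P6']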